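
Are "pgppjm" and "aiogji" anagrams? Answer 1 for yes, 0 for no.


Strings: "pgppjm", "aiogji"
Sorted first:  gjmppp
Sorted second: agiijo
Differ at position 0: 'g' vs 'a' => not anagrams

0


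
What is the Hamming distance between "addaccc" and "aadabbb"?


Comparing "addaccc" and "aadabbb" position by position:
  Position 0: 'a' vs 'a' => same
  Position 1: 'd' vs 'a' => differ
  Position 2: 'd' vs 'd' => same
  Position 3: 'a' vs 'a' => same
  Position 4: 'c' vs 'b' => differ
  Position 5: 'c' vs 'b' => differ
  Position 6: 'c' vs 'b' => differ
Total differences (Hamming distance): 4

4


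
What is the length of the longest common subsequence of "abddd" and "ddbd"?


LCS of "abddd" and "ddbd"
DP table:
           d    d    b    d
      0    0    0    0    0
  a   0    0    0    0    0
  b   0    0    0    1    1
  d   0    1    1    1    2
  d   0    1    2    2    2
  d   0    1    2    2    3
LCS length = dp[5][4] = 3

3


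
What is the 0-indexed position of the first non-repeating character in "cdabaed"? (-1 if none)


Input: cdabaed
Character frequencies:
  'a': 2
  'b': 1
  'c': 1
  'd': 2
  'e': 1
Scanning left to right for freq == 1:
  Position 0 ('c'): unique! => answer = 0

0


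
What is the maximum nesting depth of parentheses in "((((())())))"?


Input: "((((())())))"
Tracking depth:
  Position 0 '(': depth becomes 1
  Position 1 '(': depth becomes 2
  Position 2 '(': depth becomes 3
  Position 3 '(': depth becomes 4
  Position 4 '(': depth becomes 5
  Position 5 ')': depth becomes 4
  Position 6 ')': depth becomes 3
  Position 7 '(': depth becomes 4
  Position 8 ')': depth becomes 3
  Position 9 ')': depth becomes 2
  Position 10 ')': depth becomes 1
  Position 11 ')': depth becomes 0
Maximum depth reached: 5

5


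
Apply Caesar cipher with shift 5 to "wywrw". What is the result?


Caesar cipher: shift "wywrw" by 5
  'w' (pos 22) + 5 = pos 1 = 'b'
  'y' (pos 24) + 5 = pos 3 = 'd'
  'w' (pos 22) + 5 = pos 1 = 'b'
  'r' (pos 17) + 5 = pos 22 = 'w'
  'w' (pos 22) + 5 = pos 1 = 'b'
Result: bdbwb

bdbwb


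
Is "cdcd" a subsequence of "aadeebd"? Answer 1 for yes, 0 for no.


Check if "cdcd" is a subsequence of "aadeebd"
Greedy scan:
  Position 0 ('a'): no match needed
  Position 1 ('a'): no match needed
  Position 2 ('d'): no match needed
  Position 3 ('e'): no match needed
  Position 4 ('e'): no match needed
  Position 5 ('b'): no match needed
  Position 6 ('d'): no match needed
Only matched 0/4 characters => not a subsequence

0


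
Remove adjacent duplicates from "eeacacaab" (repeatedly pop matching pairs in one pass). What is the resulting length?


Input: eeacacaab
Stack-based adjacent duplicate removal:
  Read 'e': push. Stack: e
  Read 'e': matches stack top 'e' => pop. Stack: (empty)
  Read 'a': push. Stack: a
  Read 'c': push. Stack: ac
  Read 'a': push. Stack: aca
  Read 'c': push. Stack: acac
  Read 'a': push. Stack: acaca
  Read 'a': matches stack top 'a' => pop. Stack: acac
  Read 'b': push. Stack: acacb
Final stack: "acacb" (length 5)

5


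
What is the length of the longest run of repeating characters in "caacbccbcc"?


Input: "caacbccbcc"
Scanning for longest run:
  Position 1 ('a'): new char, reset run to 1
  Position 2 ('a'): continues run of 'a', length=2
  Position 3 ('c'): new char, reset run to 1
  Position 4 ('b'): new char, reset run to 1
  Position 5 ('c'): new char, reset run to 1
  Position 6 ('c'): continues run of 'c', length=2
  Position 7 ('b'): new char, reset run to 1
  Position 8 ('c'): new char, reset run to 1
  Position 9 ('c'): continues run of 'c', length=2
Longest run: 'a' with length 2

2


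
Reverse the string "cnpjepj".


Input: cnpjepj
Reading characters right to left:
  Position 6: 'j'
  Position 5: 'p'
  Position 4: 'e'
  Position 3: 'j'
  Position 2: 'p'
  Position 1: 'n'
  Position 0: 'c'
Reversed: jpejpnc

jpejpnc


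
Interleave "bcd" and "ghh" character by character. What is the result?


Interleaving "bcd" and "ghh":
  Position 0: 'b' from first, 'g' from second => "bg"
  Position 1: 'c' from first, 'h' from second => "ch"
  Position 2: 'd' from first, 'h' from second => "dh"
Result: bgchdh

bgchdh


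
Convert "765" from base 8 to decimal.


Input: "765" in base 8
Positional expansion:
  Digit '7' (value 7) x 8^2 = 448
  Digit '6' (value 6) x 8^1 = 48
  Digit '5' (value 5) x 8^0 = 5
Sum = 501

501


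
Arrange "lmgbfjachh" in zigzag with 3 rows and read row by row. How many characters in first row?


Zigzag "lmgbfjachh" into 3 rows:
Placing characters:
  'l' => row 0
  'm' => row 1
  'g' => row 2
  'b' => row 1
  'f' => row 0
  'j' => row 1
  'a' => row 2
  'c' => row 1
  'h' => row 0
  'h' => row 1
Rows:
  Row 0: "lfh"
  Row 1: "mbjch"
  Row 2: "ga"
First row length: 3

3


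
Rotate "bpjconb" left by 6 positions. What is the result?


Input: "bpjconb", rotate left by 6
First 6 characters: "bpjcon"
Remaining characters: "b"
Concatenate remaining + first: "b" + "bpjcon" = "bbpjcon"

bbpjcon


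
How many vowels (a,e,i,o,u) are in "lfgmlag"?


Input: lfgmlag
Checking each character:
  'l' at position 0: consonant
  'f' at position 1: consonant
  'g' at position 2: consonant
  'm' at position 3: consonant
  'l' at position 4: consonant
  'a' at position 5: vowel (running total: 1)
  'g' at position 6: consonant
Total vowels: 1

1


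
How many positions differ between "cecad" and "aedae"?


Comparing "cecad" and "aedae" position by position:
  Position 0: 'c' vs 'a' => DIFFER
  Position 1: 'e' vs 'e' => same
  Position 2: 'c' vs 'd' => DIFFER
  Position 3: 'a' vs 'a' => same
  Position 4: 'd' vs 'e' => DIFFER
Positions that differ: 3

3


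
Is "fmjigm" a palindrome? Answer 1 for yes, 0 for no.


Input: fmjigm
Reversed: mgijmf
  Compare pos 0 ('f') with pos 5 ('m'): MISMATCH
  Compare pos 1 ('m') with pos 4 ('g'): MISMATCH
  Compare pos 2 ('j') with pos 3 ('i'): MISMATCH
Result: not a palindrome

0


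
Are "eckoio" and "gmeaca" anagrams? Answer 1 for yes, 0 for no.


Strings: "eckoio", "gmeaca"
Sorted first:  ceikoo
Sorted second: aacegm
Differ at position 0: 'c' vs 'a' => not anagrams

0


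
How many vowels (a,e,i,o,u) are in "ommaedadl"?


Input: ommaedadl
Checking each character:
  'o' at position 0: vowel (running total: 1)
  'm' at position 1: consonant
  'm' at position 2: consonant
  'a' at position 3: vowel (running total: 2)
  'e' at position 4: vowel (running total: 3)
  'd' at position 5: consonant
  'a' at position 6: vowel (running total: 4)
  'd' at position 7: consonant
  'l' at position 8: consonant
Total vowels: 4

4


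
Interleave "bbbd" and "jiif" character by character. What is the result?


Interleaving "bbbd" and "jiif":
  Position 0: 'b' from first, 'j' from second => "bj"
  Position 1: 'b' from first, 'i' from second => "bi"
  Position 2: 'b' from first, 'i' from second => "bi"
  Position 3: 'd' from first, 'f' from second => "df"
Result: bjbibidf

bjbibidf


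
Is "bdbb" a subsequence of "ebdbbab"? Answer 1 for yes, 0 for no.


Check if "bdbb" is a subsequence of "ebdbbab"
Greedy scan:
  Position 0 ('e'): no match needed
  Position 1 ('b'): matches sub[0] = 'b'
  Position 2 ('d'): matches sub[1] = 'd'
  Position 3 ('b'): matches sub[2] = 'b'
  Position 4 ('b'): matches sub[3] = 'b'
  Position 5 ('a'): no match needed
  Position 6 ('b'): no match needed
All 4 characters matched => is a subsequence

1


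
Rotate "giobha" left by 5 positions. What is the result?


Input: "giobha", rotate left by 5
First 5 characters: "giobh"
Remaining characters: "a"
Concatenate remaining + first: "a" + "giobh" = "agiobh"

agiobh


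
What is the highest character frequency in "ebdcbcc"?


Input: ebdcbcc
Character counts:
  'b': 2
  'c': 3
  'd': 1
  'e': 1
Maximum frequency: 3

3


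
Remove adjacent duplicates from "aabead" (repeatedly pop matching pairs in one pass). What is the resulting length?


Input: aabead
Stack-based adjacent duplicate removal:
  Read 'a': push. Stack: a
  Read 'a': matches stack top 'a' => pop. Stack: (empty)
  Read 'b': push. Stack: b
  Read 'e': push. Stack: be
  Read 'a': push. Stack: bea
  Read 'd': push. Stack: bead
Final stack: "bead" (length 4)

4


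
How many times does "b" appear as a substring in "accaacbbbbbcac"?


Searching for "b" in "accaacbbbbbcac"
Scanning each position:
  Position 0: "a" => no
  Position 1: "c" => no
  Position 2: "c" => no
  Position 3: "a" => no
  Position 4: "a" => no
  Position 5: "c" => no
  Position 6: "b" => MATCH
  Position 7: "b" => MATCH
  Position 8: "b" => MATCH
  Position 9: "b" => MATCH
  Position 10: "b" => MATCH
  Position 11: "c" => no
  Position 12: "a" => no
  Position 13: "c" => no
Total occurrences: 5

5


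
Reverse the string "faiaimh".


Input: faiaimh
Reading characters right to left:
  Position 6: 'h'
  Position 5: 'm'
  Position 4: 'i'
  Position 3: 'a'
  Position 2: 'i'
  Position 1: 'a'
  Position 0: 'f'
Reversed: hmiaiaf

hmiaiaf


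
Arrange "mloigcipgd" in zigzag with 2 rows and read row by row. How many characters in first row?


Zigzag "mloigcipgd" into 2 rows:
Placing characters:
  'm' => row 0
  'l' => row 1
  'o' => row 0
  'i' => row 1
  'g' => row 0
  'c' => row 1
  'i' => row 0
  'p' => row 1
  'g' => row 0
  'd' => row 1
Rows:
  Row 0: "mogig"
  Row 1: "licpd"
First row length: 5

5


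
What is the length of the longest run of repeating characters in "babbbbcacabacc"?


Input: "babbbbcacabacc"
Scanning for longest run:
  Position 1 ('a'): new char, reset run to 1
  Position 2 ('b'): new char, reset run to 1
  Position 3 ('b'): continues run of 'b', length=2
  Position 4 ('b'): continues run of 'b', length=3
  Position 5 ('b'): continues run of 'b', length=4
  Position 6 ('c'): new char, reset run to 1
  Position 7 ('a'): new char, reset run to 1
  Position 8 ('c'): new char, reset run to 1
  Position 9 ('a'): new char, reset run to 1
  Position 10 ('b'): new char, reset run to 1
  Position 11 ('a'): new char, reset run to 1
  Position 12 ('c'): new char, reset run to 1
  Position 13 ('c'): continues run of 'c', length=2
Longest run: 'b' with length 4

4


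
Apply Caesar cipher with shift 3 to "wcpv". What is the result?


Caesar cipher: shift "wcpv" by 3
  'w' (pos 22) + 3 = pos 25 = 'z'
  'c' (pos 2) + 3 = pos 5 = 'f'
  'p' (pos 15) + 3 = pos 18 = 's'
  'v' (pos 21) + 3 = pos 24 = 'y'
Result: zfsy

zfsy


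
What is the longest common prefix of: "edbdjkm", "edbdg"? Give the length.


Words: edbdjkm, edbdg
  Position 0: all 'e' => match
  Position 1: all 'd' => match
  Position 2: all 'b' => match
  Position 3: all 'd' => match
  Position 4: ('j', 'g') => mismatch, stop
LCP = "edbd" (length 4)

4


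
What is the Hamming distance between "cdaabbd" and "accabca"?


Comparing "cdaabbd" and "accabca" position by position:
  Position 0: 'c' vs 'a' => differ
  Position 1: 'd' vs 'c' => differ
  Position 2: 'a' vs 'c' => differ
  Position 3: 'a' vs 'a' => same
  Position 4: 'b' vs 'b' => same
  Position 5: 'b' vs 'c' => differ
  Position 6: 'd' vs 'a' => differ
Total differences (Hamming distance): 5

5


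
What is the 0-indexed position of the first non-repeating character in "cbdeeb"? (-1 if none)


Input: cbdeeb
Character frequencies:
  'b': 2
  'c': 1
  'd': 1
  'e': 2
Scanning left to right for freq == 1:
  Position 0 ('c'): unique! => answer = 0

0


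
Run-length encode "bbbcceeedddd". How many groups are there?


Input: bbbcceeedddd
Scanning for consecutive runs:
  Group 1: 'b' x 3 (positions 0-2)
  Group 2: 'c' x 2 (positions 3-4)
  Group 3: 'e' x 3 (positions 5-7)
  Group 4: 'd' x 4 (positions 8-11)
Total groups: 4

4


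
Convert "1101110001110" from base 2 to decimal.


Input: "1101110001110" in base 2
Positional expansion:
  Digit '1' (value 1) x 2^12 = 4096
  Digit '1' (value 1) x 2^11 = 2048
  Digit '0' (value 0) x 2^10 = 0
  Digit '1' (value 1) x 2^9 = 512
  Digit '1' (value 1) x 2^8 = 256
  Digit '1' (value 1) x 2^7 = 128
  Digit '0' (value 0) x 2^6 = 0
  Digit '0' (value 0) x 2^5 = 0
  Digit '0' (value 0) x 2^4 = 0
  Digit '1' (value 1) x 2^3 = 8
  Digit '1' (value 1) x 2^2 = 4
  Digit '1' (value 1) x 2^1 = 2
  Digit '0' (value 0) x 2^0 = 0
Sum = 7054

7054


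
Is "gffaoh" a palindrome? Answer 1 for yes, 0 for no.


Input: gffaoh
Reversed: hoaffg
  Compare pos 0 ('g') with pos 5 ('h'): MISMATCH
  Compare pos 1 ('f') with pos 4 ('o'): MISMATCH
  Compare pos 2 ('f') with pos 3 ('a'): MISMATCH
Result: not a palindrome

0


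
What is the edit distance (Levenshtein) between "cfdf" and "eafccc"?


Computing edit distance: "cfdf" -> "eafccc"
DP table:
           e    a    f    c    c    c
      0    1    2    3    4    5    6
  c   1    1    2    3    3    4    5
  f   2    2    2    2    3    4    5
  d   3    3    3    3    3    4    5
  f   4    4    4    3    4    4    5
Edit distance = dp[4][6] = 5

5


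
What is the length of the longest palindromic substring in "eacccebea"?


Input: "eacccebea"
Checking substrings for palindromes:
  [2:5] "ccc" (len 3) => palindrome
  [5:8] "ebe" (len 3) => palindrome
  [2:4] "cc" (len 2) => palindrome
  [3:5] "cc" (len 2) => palindrome
Longest palindromic substring: "ccc" with length 3

3


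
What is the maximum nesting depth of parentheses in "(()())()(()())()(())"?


Input: "(()())()(()())()(())"
Tracking depth:
  Position 0 '(': depth becomes 1
  Position 1 '(': depth becomes 2
  Position 2 ')': depth becomes 1
  Position 3 '(': depth becomes 2
  Position 4 ')': depth becomes 1
  Position 5 ')': depth becomes 0
  Position 6 '(': depth becomes 1
  Position 7 ')': depth becomes 0
  Position 8 '(': depth becomes 1
  Position 9 '(': depth becomes 2
  Position 10 ')': depth becomes 1
  Position 11 '(': depth becomes 2
  Position 12 ')': depth becomes 1
  Position 13 ')': depth becomes 0
  Position 14 '(': depth becomes 1
  Position 15 ')': depth becomes 0
  Position 16 '(': depth becomes 1
  Position 17 '(': depth becomes 2
  Position 18 ')': depth becomes 1
  Position 19 ')': depth becomes 0
Maximum depth reached: 2

2


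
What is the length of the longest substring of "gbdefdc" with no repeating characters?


Input: "gbdefdc"
Sliding window (track last position of each char):
  Position 0 ('g'): window [0,0] length 1 -- new best
  Position 1 ('b'): window [0,1] length 2 -- new best
  Position 2 ('d'): window [0,2] length 3 -- new best
  Position 3 ('e'): window [0,3] length 4 -- new best
  Position 4 ('f'): window [0,4] length 5 -- new best
  Position 5 ('d'): repeat (last at 2), move window start to 3
  Position 5 ('d'): window [3,5] length 3
  Position 6 ('c'): window [3,6] length 4
Longest substring with no repeats: "gbdef" with length 5

5


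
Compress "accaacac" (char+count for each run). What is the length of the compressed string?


Input: accaacac
Runs:
  'a' x 1 => "a1"
  'c' x 2 => "c2"
  'a' x 2 => "a2"
  'c' x 1 => "c1"
  'a' x 1 => "a1"
  'c' x 1 => "c1"
Compressed: "a1c2a2c1a1c1"
Compressed length: 12

12


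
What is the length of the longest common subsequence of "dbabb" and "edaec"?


LCS of "dbabb" and "edaec"
DP table:
           e    d    a    e    c
      0    0    0    0    0    0
  d   0    0    1    1    1    1
  b   0    0    1    1    1    1
  a   0    0    1    2    2    2
  b   0    0    1    2    2    2
  b   0    0    1    2    2    2
LCS length = dp[5][5] = 2

2


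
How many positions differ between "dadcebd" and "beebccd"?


Comparing "dadcebd" and "beebccd" position by position:
  Position 0: 'd' vs 'b' => DIFFER
  Position 1: 'a' vs 'e' => DIFFER
  Position 2: 'd' vs 'e' => DIFFER
  Position 3: 'c' vs 'b' => DIFFER
  Position 4: 'e' vs 'c' => DIFFER
  Position 5: 'b' vs 'c' => DIFFER
  Position 6: 'd' vs 'd' => same
Positions that differ: 6

6


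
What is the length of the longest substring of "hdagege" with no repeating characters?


Input: "hdagege"
Sliding window (track last position of each char):
  Position 0 ('h'): window [0,0] length 1 -- new best
  Position 1 ('d'): window [0,1] length 2 -- new best
  Position 2 ('a'): window [0,2] length 3 -- new best
  Position 3 ('g'): window [0,3] length 4 -- new best
  Position 4 ('e'): window [0,4] length 5 -- new best
  Position 5 ('g'): repeat (last at 3), move window start to 4
  Position 5 ('g'): window [4,5] length 2
  Position 6 ('e'): repeat (last at 4), move window start to 5
  Position 6 ('e'): window [5,6] length 2
Longest substring with no repeats: "hdage" with length 5

5


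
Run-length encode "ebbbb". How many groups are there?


Input: ebbbb
Scanning for consecutive runs:
  Group 1: 'e' x 1 (positions 0-0)
  Group 2: 'b' x 4 (positions 1-4)
Total groups: 2

2


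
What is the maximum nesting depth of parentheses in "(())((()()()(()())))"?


Input: "(())((()()()(()())))"
Tracking depth:
  Position 0 '(': depth becomes 1
  Position 1 '(': depth becomes 2
  Position 2 ')': depth becomes 1
  Position 3 ')': depth becomes 0
  Position 4 '(': depth becomes 1
  Position 5 '(': depth becomes 2
  Position 6 '(': depth becomes 3
  Position 7 ')': depth becomes 2
  Position 8 '(': depth becomes 3
  Position 9 ')': depth becomes 2
  Position 10 '(': depth becomes 3
  Position 11 ')': depth becomes 2
  Position 12 '(': depth becomes 3
  Position 13 '(': depth becomes 4
  Position 14 ')': depth becomes 3
  Position 15 '(': depth becomes 4
  Position 16 ')': depth becomes 3
  Position 17 ')': depth becomes 2
  Position 18 ')': depth becomes 1
  Position 19 ')': depth becomes 0
Maximum depth reached: 4

4


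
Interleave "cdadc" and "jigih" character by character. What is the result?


Interleaving "cdadc" and "jigih":
  Position 0: 'c' from first, 'j' from second => "cj"
  Position 1: 'd' from first, 'i' from second => "di"
  Position 2: 'a' from first, 'g' from second => "ag"
  Position 3: 'd' from first, 'i' from second => "di"
  Position 4: 'c' from first, 'h' from second => "ch"
Result: cjdiagdich

cjdiagdich


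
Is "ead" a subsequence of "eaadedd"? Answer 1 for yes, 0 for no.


Check if "ead" is a subsequence of "eaadedd"
Greedy scan:
  Position 0 ('e'): matches sub[0] = 'e'
  Position 1 ('a'): matches sub[1] = 'a'
  Position 2 ('a'): no match needed
  Position 3 ('d'): matches sub[2] = 'd'
  Position 4 ('e'): no match needed
  Position 5 ('d'): no match needed
  Position 6 ('d'): no match needed
All 3 characters matched => is a subsequence

1


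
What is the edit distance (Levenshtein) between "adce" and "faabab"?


Computing edit distance: "adce" -> "faabab"
DP table:
           f    a    a    b    a    b
      0    1    2    3    4    5    6
  a   1    1    1    2    3    4    5
  d   2    2    2    2    3    4    5
  c   3    3    3    3    3    4    5
  e   4    4    4    4    4    4    5
Edit distance = dp[4][6] = 5

5


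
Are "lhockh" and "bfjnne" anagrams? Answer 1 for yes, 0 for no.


Strings: "lhockh", "bfjnne"
Sorted first:  chhklo
Sorted second: befjnn
Differ at position 0: 'c' vs 'b' => not anagrams

0


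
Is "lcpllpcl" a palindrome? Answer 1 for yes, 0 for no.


Input: lcpllpcl
Reversed: lcpllpcl
  Compare pos 0 ('l') with pos 7 ('l'): match
  Compare pos 1 ('c') with pos 6 ('c'): match
  Compare pos 2 ('p') with pos 5 ('p'): match
  Compare pos 3 ('l') with pos 4 ('l'): match
Result: palindrome

1


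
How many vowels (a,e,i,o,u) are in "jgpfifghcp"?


Input: jgpfifghcp
Checking each character:
  'j' at position 0: consonant
  'g' at position 1: consonant
  'p' at position 2: consonant
  'f' at position 3: consonant
  'i' at position 4: vowel (running total: 1)
  'f' at position 5: consonant
  'g' at position 6: consonant
  'h' at position 7: consonant
  'c' at position 8: consonant
  'p' at position 9: consonant
Total vowels: 1

1


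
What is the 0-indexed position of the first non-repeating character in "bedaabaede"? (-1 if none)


Input: bedaabaede
Character frequencies:
  'a': 3
  'b': 2
  'd': 2
  'e': 3
Scanning left to right for freq == 1:
  Position 0 ('b'): freq=2, skip
  Position 1 ('e'): freq=3, skip
  Position 2 ('d'): freq=2, skip
  Position 3 ('a'): freq=3, skip
  Position 4 ('a'): freq=3, skip
  Position 5 ('b'): freq=2, skip
  Position 6 ('a'): freq=3, skip
  Position 7 ('e'): freq=3, skip
  Position 8 ('d'): freq=2, skip
  Position 9 ('e'): freq=3, skip
  No unique character found => answer = -1

-1


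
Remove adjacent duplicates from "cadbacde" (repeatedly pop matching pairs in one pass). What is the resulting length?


Input: cadbacde
Stack-based adjacent duplicate removal:
  Read 'c': push. Stack: c
  Read 'a': push. Stack: ca
  Read 'd': push. Stack: cad
  Read 'b': push. Stack: cadb
  Read 'a': push. Stack: cadba
  Read 'c': push. Stack: cadbac
  Read 'd': push. Stack: cadbacd
  Read 'e': push. Stack: cadbacde
Final stack: "cadbacde" (length 8)

8


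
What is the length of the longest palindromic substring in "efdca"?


Input: "efdca"
Checking substrings for palindromes:
  No multi-char palindromic substrings found
Longest palindromic substring: "e" with length 1

1


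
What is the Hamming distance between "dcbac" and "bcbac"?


Comparing "dcbac" and "bcbac" position by position:
  Position 0: 'd' vs 'b' => differ
  Position 1: 'c' vs 'c' => same
  Position 2: 'b' vs 'b' => same
  Position 3: 'a' vs 'a' => same
  Position 4: 'c' vs 'c' => same
Total differences (Hamming distance): 1

1


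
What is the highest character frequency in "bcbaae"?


Input: bcbaae
Character counts:
  'a': 2
  'b': 2
  'c': 1
  'e': 1
Maximum frequency: 2

2


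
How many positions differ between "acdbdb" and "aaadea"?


Comparing "acdbdb" and "aaadea" position by position:
  Position 0: 'a' vs 'a' => same
  Position 1: 'c' vs 'a' => DIFFER
  Position 2: 'd' vs 'a' => DIFFER
  Position 3: 'b' vs 'd' => DIFFER
  Position 4: 'd' vs 'e' => DIFFER
  Position 5: 'b' vs 'a' => DIFFER
Positions that differ: 5

5


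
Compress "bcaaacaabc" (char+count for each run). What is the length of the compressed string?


Input: bcaaacaabc
Runs:
  'b' x 1 => "b1"
  'c' x 1 => "c1"
  'a' x 3 => "a3"
  'c' x 1 => "c1"
  'a' x 2 => "a2"
  'b' x 1 => "b1"
  'c' x 1 => "c1"
Compressed: "b1c1a3c1a2b1c1"
Compressed length: 14

14


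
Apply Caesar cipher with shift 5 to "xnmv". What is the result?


Caesar cipher: shift "xnmv" by 5
  'x' (pos 23) + 5 = pos 2 = 'c'
  'n' (pos 13) + 5 = pos 18 = 's'
  'm' (pos 12) + 5 = pos 17 = 'r'
  'v' (pos 21) + 5 = pos 0 = 'a'
Result: csra

csra


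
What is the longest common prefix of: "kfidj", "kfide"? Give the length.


Words: kfidj, kfide
  Position 0: all 'k' => match
  Position 1: all 'f' => match
  Position 2: all 'i' => match
  Position 3: all 'd' => match
  Position 4: ('j', 'e') => mismatch, stop
LCP = "kfid" (length 4)

4


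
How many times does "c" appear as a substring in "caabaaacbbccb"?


Searching for "c" in "caabaaacbbccb"
Scanning each position:
  Position 0: "c" => MATCH
  Position 1: "a" => no
  Position 2: "a" => no
  Position 3: "b" => no
  Position 4: "a" => no
  Position 5: "a" => no
  Position 6: "a" => no
  Position 7: "c" => MATCH
  Position 8: "b" => no
  Position 9: "b" => no
  Position 10: "c" => MATCH
  Position 11: "c" => MATCH
  Position 12: "b" => no
Total occurrences: 4

4


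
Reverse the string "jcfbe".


Input: jcfbe
Reading characters right to left:
  Position 4: 'e'
  Position 3: 'b'
  Position 2: 'f'
  Position 1: 'c'
  Position 0: 'j'
Reversed: ebfcj

ebfcj


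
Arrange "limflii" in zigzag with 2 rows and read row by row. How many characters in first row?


Zigzag "limflii" into 2 rows:
Placing characters:
  'l' => row 0
  'i' => row 1
  'm' => row 0
  'f' => row 1
  'l' => row 0
  'i' => row 1
  'i' => row 0
Rows:
  Row 0: "lmli"
  Row 1: "ifi"
First row length: 4

4


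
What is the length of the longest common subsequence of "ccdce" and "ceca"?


LCS of "ccdce" and "ceca"
DP table:
           c    e    c    a
      0    0    0    0    0
  c   0    1    1    1    1
  c   0    1    1    2    2
  d   0    1    1    2    2
  c   0    1    1    2    2
  e   0    1    2    2    2
LCS length = dp[5][4] = 2

2


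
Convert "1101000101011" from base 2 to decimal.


Input: "1101000101011" in base 2
Positional expansion:
  Digit '1' (value 1) x 2^12 = 4096
  Digit '1' (value 1) x 2^11 = 2048
  Digit '0' (value 0) x 2^10 = 0
  Digit '1' (value 1) x 2^9 = 512
  Digit '0' (value 0) x 2^8 = 0
  Digit '0' (value 0) x 2^7 = 0
  Digit '0' (value 0) x 2^6 = 0
  Digit '1' (value 1) x 2^5 = 32
  Digit '0' (value 0) x 2^4 = 0
  Digit '1' (value 1) x 2^3 = 8
  Digit '0' (value 0) x 2^2 = 0
  Digit '1' (value 1) x 2^1 = 2
  Digit '1' (value 1) x 2^0 = 1
Sum = 6699

6699


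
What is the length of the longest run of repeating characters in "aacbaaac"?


Input: "aacbaaac"
Scanning for longest run:
  Position 1 ('a'): continues run of 'a', length=2
  Position 2 ('c'): new char, reset run to 1
  Position 3 ('b'): new char, reset run to 1
  Position 4 ('a'): new char, reset run to 1
  Position 5 ('a'): continues run of 'a', length=2
  Position 6 ('a'): continues run of 'a', length=3
  Position 7 ('c'): new char, reset run to 1
Longest run: 'a' with length 3

3


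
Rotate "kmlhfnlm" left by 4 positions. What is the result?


Input: "kmlhfnlm", rotate left by 4
First 4 characters: "kmlh"
Remaining characters: "fnlm"
Concatenate remaining + first: "fnlm" + "kmlh" = "fnlmkmlh"

fnlmkmlh


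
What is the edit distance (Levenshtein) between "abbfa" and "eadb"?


Computing edit distance: "abbfa" -> "eadb"
DP table:
           e    a    d    b
      0    1    2    3    4
  a   1    1    1    2    3
  b   2    2    2    2    2
  b   3    3    3    3    2
  f   4    4    4    4    3
  a   5    5    4    5    4
Edit distance = dp[5][4] = 4

4


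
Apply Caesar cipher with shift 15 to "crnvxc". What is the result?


Caesar cipher: shift "crnvxc" by 15
  'c' (pos 2) + 15 = pos 17 = 'r'
  'r' (pos 17) + 15 = pos 6 = 'g'
  'n' (pos 13) + 15 = pos 2 = 'c'
  'v' (pos 21) + 15 = pos 10 = 'k'
  'x' (pos 23) + 15 = pos 12 = 'm'
  'c' (pos 2) + 15 = pos 17 = 'r'
Result: rgckmr

rgckmr


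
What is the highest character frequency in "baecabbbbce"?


Input: baecabbbbce
Character counts:
  'a': 2
  'b': 5
  'c': 2
  'e': 2
Maximum frequency: 5

5


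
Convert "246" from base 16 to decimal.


Input: "246" in base 16
Positional expansion:
  Digit '2' (value 2) x 16^2 = 512
  Digit '4' (value 4) x 16^1 = 64
  Digit '6' (value 6) x 16^0 = 6
Sum = 582

582


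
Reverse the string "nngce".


Input: nngce
Reading characters right to left:
  Position 4: 'e'
  Position 3: 'c'
  Position 2: 'g'
  Position 1: 'n'
  Position 0: 'n'
Reversed: ecgnn

ecgnn


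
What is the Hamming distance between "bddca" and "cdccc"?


Comparing "bddca" and "cdccc" position by position:
  Position 0: 'b' vs 'c' => differ
  Position 1: 'd' vs 'd' => same
  Position 2: 'd' vs 'c' => differ
  Position 3: 'c' vs 'c' => same
  Position 4: 'a' vs 'c' => differ
Total differences (Hamming distance): 3

3


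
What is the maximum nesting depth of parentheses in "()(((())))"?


Input: "()(((())))"
Tracking depth:
  Position 0 '(': depth becomes 1
  Position 1 ')': depth becomes 0
  Position 2 '(': depth becomes 1
  Position 3 '(': depth becomes 2
  Position 4 '(': depth becomes 3
  Position 5 '(': depth becomes 4
  Position 6 ')': depth becomes 3
  Position 7 ')': depth becomes 2
  Position 8 ')': depth becomes 1
  Position 9 ')': depth becomes 0
Maximum depth reached: 4

4


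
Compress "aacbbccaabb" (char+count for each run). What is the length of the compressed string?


Input: aacbbccaabb
Runs:
  'a' x 2 => "a2"
  'c' x 1 => "c1"
  'b' x 2 => "b2"
  'c' x 2 => "c2"
  'a' x 2 => "a2"
  'b' x 2 => "b2"
Compressed: "a2c1b2c2a2b2"
Compressed length: 12

12


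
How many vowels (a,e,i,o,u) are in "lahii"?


Input: lahii
Checking each character:
  'l' at position 0: consonant
  'a' at position 1: vowel (running total: 1)
  'h' at position 2: consonant
  'i' at position 3: vowel (running total: 2)
  'i' at position 4: vowel (running total: 3)
Total vowels: 3

3


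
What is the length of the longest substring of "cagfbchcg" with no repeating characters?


Input: "cagfbchcg"
Sliding window (track last position of each char):
  Position 0 ('c'): window [0,0] length 1 -- new best
  Position 1 ('a'): window [0,1] length 2 -- new best
  Position 2 ('g'): window [0,2] length 3 -- new best
  Position 3 ('f'): window [0,3] length 4 -- new best
  Position 4 ('b'): window [0,4] length 5 -- new best
  Position 5 ('c'): repeat (last at 0), move window start to 1
  Position 5 ('c'): window [1,5] length 5
  Position 6 ('h'): window [1,6] length 6 -- new best
  Position 7 ('c'): repeat (last at 5), move window start to 6
  Position 7 ('c'): window [6,7] length 2
  Position 8 ('g'): window [6,8] length 3
Longest substring with no repeats: "agfbch" with length 6

6


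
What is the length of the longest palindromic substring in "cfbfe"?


Input: "cfbfe"
Checking substrings for palindromes:
  [1:4] "fbf" (len 3) => palindrome
Longest palindromic substring: "fbf" with length 3

3


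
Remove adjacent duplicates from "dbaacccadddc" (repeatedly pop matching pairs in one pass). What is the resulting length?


Input: dbaacccadddc
Stack-based adjacent duplicate removal:
  Read 'd': push. Stack: d
  Read 'b': push. Stack: db
  Read 'a': push. Stack: dba
  Read 'a': matches stack top 'a' => pop. Stack: db
  Read 'c': push. Stack: dbc
  Read 'c': matches stack top 'c' => pop. Stack: db
  Read 'c': push. Stack: dbc
  Read 'a': push. Stack: dbca
  Read 'd': push. Stack: dbcad
  Read 'd': matches stack top 'd' => pop. Stack: dbca
  Read 'd': push. Stack: dbcad
  Read 'c': push. Stack: dbcadc
Final stack: "dbcadc" (length 6)

6


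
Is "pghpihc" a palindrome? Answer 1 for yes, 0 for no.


Input: pghpihc
Reversed: chiphgp
  Compare pos 0 ('p') with pos 6 ('c'): MISMATCH
  Compare pos 1 ('g') with pos 5 ('h'): MISMATCH
  Compare pos 2 ('h') with pos 4 ('i'): MISMATCH
Result: not a palindrome

0


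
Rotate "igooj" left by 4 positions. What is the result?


Input: "igooj", rotate left by 4
First 4 characters: "igoo"
Remaining characters: "j"
Concatenate remaining + first: "j" + "igoo" = "jigoo"

jigoo


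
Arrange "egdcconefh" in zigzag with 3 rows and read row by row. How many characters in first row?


Zigzag "egdcconefh" into 3 rows:
Placing characters:
  'e' => row 0
  'g' => row 1
  'd' => row 2
  'c' => row 1
  'c' => row 0
  'o' => row 1
  'n' => row 2
  'e' => row 1
  'f' => row 0
  'h' => row 1
Rows:
  Row 0: "ecf"
  Row 1: "gcoeh"
  Row 2: "dn"
First row length: 3

3


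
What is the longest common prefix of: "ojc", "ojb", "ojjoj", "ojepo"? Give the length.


Words: ojc, ojb, ojjoj, ojepo
  Position 0: all 'o' => match
  Position 1: all 'j' => match
  Position 2: ('c', 'b', 'j', 'e') => mismatch, stop
LCP = "oj" (length 2)

2


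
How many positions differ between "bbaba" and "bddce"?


Comparing "bbaba" and "bddce" position by position:
  Position 0: 'b' vs 'b' => same
  Position 1: 'b' vs 'd' => DIFFER
  Position 2: 'a' vs 'd' => DIFFER
  Position 3: 'b' vs 'c' => DIFFER
  Position 4: 'a' vs 'e' => DIFFER
Positions that differ: 4

4


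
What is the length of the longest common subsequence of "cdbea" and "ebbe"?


LCS of "cdbea" and "ebbe"
DP table:
           e    b    b    e
      0    0    0    0    0
  c   0    0    0    0    0
  d   0    0    0    0    0
  b   0    0    1    1    1
  e   0    1    1    1    2
  a   0    1    1    1    2
LCS length = dp[5][4] = 2

2


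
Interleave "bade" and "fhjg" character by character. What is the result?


Interleaving "bade" and "fhjg":
  Position 0: 'b' from first, 'f' from second => "bf"
  Position 1: 'a' from first, 'h' from second => "ah"
  Position 2: 'd' from first, 'j' from second => "dj"
  Position 3: 'e' from first, 'g' from second => "eg"
Result: bfahdjeg

bfahdjeg


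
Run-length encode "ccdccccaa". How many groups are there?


Input: ccdccccaa
Scanning for consecutive runs:
  Group 1: 'c' x 2 (positions 0-1)
  Group 2: 'd' x 1 (positions 2-2)
  Group 3: 'c' x 4 (positions 3-6)
  Group 4: 'a' x 2 (positions 7-8)
Total groups: 4

4


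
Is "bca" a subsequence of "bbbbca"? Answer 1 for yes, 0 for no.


Check if "bca" is a subsequence of "bbbbca"
Greedy scan:
  Position 0 ('b'): matches sub[0] = 'b'
  Position 1 ('b'): no match needed
  Position 2 ('b'): no match needed
  Position 3 ('b'): no match needed
  Position 4 ('c'): matches sub[1] = 'c'
  Position 5 ('a'): matches sub[2] = 'a'
All 3 characters matched => is a subsequence

1


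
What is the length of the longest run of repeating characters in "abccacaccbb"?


Input: "abccacaccbb"
Scanning for longest run:
  Position 1 ('b'): new char, reset run to 1
  Position 2 ('c'): new char, reset run to 1
  Position 3 ('c'): continues run of 'c', length=2
  Position 4 ('a'): new char, reset run to 1
  Position 5 ('c'): new char, reset run to 1
  Position 6 ('a'): new char, reset run to 1
  Position 7 ('c'): new char, reset run to 1
  Position 8 ('c'): continues run of 'c', length=2
  Position 9 ('b'): new char, reset run to 1
  Position 10 ('b'): continues run of 'b', length=2
Longest run: 'c' with length 2

2


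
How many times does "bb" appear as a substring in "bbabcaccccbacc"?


Searching for "bb" in "bbabcaccccbacc"
Scanning each position:
  Position 0: "bb" => MATCH
  Position 1: "ba" => no
  Position 2: "ab" => no
  Position 3: "bc" => no
  Position 4: "ca" => no
  Position 5: "ac" => no
  Position 6: "cc" => no
  Position 7: "cc" => no
  Position 8: "cc" => no
  Position 9: "cb" => no
  Position 10: "ba" => no
  Position 11: "ac" => no
  Position 12: "cc" => no
Total occurrences: 1

1


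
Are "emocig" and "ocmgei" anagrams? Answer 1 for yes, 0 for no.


Strings: "emocig", "ocmgei"
Sorted first:  cegimo
Sorted second: cegimo
Sorted forms match => anagrams

1


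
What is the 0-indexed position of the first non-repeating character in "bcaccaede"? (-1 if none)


Input: bcaccaede
Character frequencies:
  'a': 2
  'b': 1
  'c': 3
  'd': 1
  'e': 2
Scanning left to right for freq == 1:
  Position 0 ('b'): unique! => answer = 0

0


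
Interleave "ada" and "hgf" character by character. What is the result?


Interleaving "ada" and "hgf":
  Position 0: 'a' from first, 'h' from second => "ah"
  Position 1: 'd' from first, 'g' from second => "dg"
  Position 2: 'a' from first, 'f' from second => "af"
Result: ahdgaf

ahdgaf


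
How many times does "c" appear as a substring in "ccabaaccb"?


Searching for "c" in "ccabaaccb"
Scanning each position:
  Position 0: "c" => MATCH
  Position 1: "c" => MATCH
  Position 2: "a" => no
  Position 3: "b" => no
  Position 4: "a" => no
  Position 5: "a" => no
  Position 6: "c" => MATCH
  Position 7: "c" => MATCH
  Position 8: "b" => no
Total occurrences: 4

4


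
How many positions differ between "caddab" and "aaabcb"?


Comparing "caddab" and "aaabcb" position by position:
  Position 0: 'c' vs 'a' => DIFFER
  Position 1: 'a' vs 'a' => same
  Position 2: 'd' vs 'a' => DIFFER
  Position 3: 'd' vs 'b' => DIFFER
  Position 4: 'a' vs 'c' => DIFFER
  Position 5: 'b' vs 'b' => same
Positions that differ: 4

4


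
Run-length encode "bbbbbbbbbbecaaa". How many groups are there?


Input: bbbbbbbbbbecaaa
Scanning for consecutive runs:
  Group 1: 'b' x 10 (positions 0-9)
  Group 2: 'e' x 1 (positions 10-10)
  Group 3: 'c' x 1 (positions 11-11)
  Group 4: 'a' x 3 (positions 12-14)
Total groups: 4

4


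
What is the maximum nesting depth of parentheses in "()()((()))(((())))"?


Input: "()()((()))(((())))"
Tracking depth:
  Position 0 '(': depth becomes 1
  Position 1 ')': depth becomes 0
  Position 2 '(': depth becomes 1
  Position 3 ')': depth becomes 0
  Position 4 '(': depth becomes 1
  Position 5 '(': depth becomes 2
  Position 6 '(': depth becomes 3
  Position 7 ')': depth becomes 2
  Position 8 ')': depth becomes 1
  Position 9 ')': depth becomes 0
  Position 10 '(': depth becomes 1
  Position 11 '(': depth becomes 2
  Position 12 '(': depth becomes 3
  Position 13 '(': depth becomes 4
  Position 14 ')': depth becomes 3
  Position 15 ')': depth becomes 2
  Position 16 ')': depth becomes 1
  Position 17 ')': depth becomes 0
Maximum depth reached: 4

4


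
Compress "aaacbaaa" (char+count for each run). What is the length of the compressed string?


Input: aaacbaaa
Runs:
  'a' x 3 => "a3"
  'c' x 1 => "c1"
  'b' x 1 => "b1"
  'a' x 3 => "a3"
Compressed: "a3c1b1a3"
Compressed length: 8

8


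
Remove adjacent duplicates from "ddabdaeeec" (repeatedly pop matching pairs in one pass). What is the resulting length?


Input: ddabdaeeec
Stack-based adjacent duplicate removal:
  Read 'd': push. Stack: d
  Read 'd': matches stack top 'd' => pop. Stack: (empty)
  Read 'a': push. Stack: a
  Read 'b': push. Stack: ab
  Read 'd': push. Stack: abd
  Read 'a': push. Stack: abda
  Read 'e': push. Stack: abdae
  Read 'e': matches stack top 'e' => pop. Stack: abda
  Read 'e': push. Stack: abdae
  Read 'c': push. Stack: abdaec
Final stack: "abdaec" (length 6)

6


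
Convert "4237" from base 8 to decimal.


Input: "4237" in base 8
Positional expansion:
  Digit '4' (value 4) x 8^3 = 2048
  Digit '2' (value 2) x 8^2 = 128
  Digit '3' (value 3) x 8^1 = 24
  Digit '7' (value 7) x 8^0 = 7
Sum = 2207

2207


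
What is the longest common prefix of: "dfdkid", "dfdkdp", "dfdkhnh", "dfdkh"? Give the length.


Words: dfdkid, dfdkdp, dfdkhnh, dfdkh
  Position 0: all 'd' => match
  Position 1: all 'f' => match
  Position 2: all 'd' => match
  Position 3: all 'k' => match
  Position 4: ('i', 'd', 'h', 'h') => mismatch, stop
LCP = "dfdk" (length 4)

4


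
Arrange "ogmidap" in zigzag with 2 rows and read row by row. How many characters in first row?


Zigzag "ogmidap" into 2 rows:
Placing characters:
  'o' => row 0
  'g' => row 1
  'm' => row 0
  'i' => row 1
  'd' => row 0
  'a' => row 1
  'p' => row 0
Rows:
  Row 0: "omdp"
  Row 1: "gia"
First row length: 4

4


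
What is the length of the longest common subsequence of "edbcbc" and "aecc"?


LCS of "edbcbc" and "aecc"
DP table:
           a    e    c    c
      0    0    0    0    0
  e   0    0    1    1    1
  d   0    0    1    1    1
  b   0    0    1    1    1
  c   0    0    1    2    2
  b   0    0    1    2    2
  c   0    0    1    2    3
LCS length = dp[6][4] = 3

3


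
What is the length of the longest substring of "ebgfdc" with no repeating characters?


Input: "ebgfdc"
Sliding window (track last position of each char):
  Position 0 ('e'): window [0,0] length 1 -- new best
  Position 1 ('b'): window [0,1] length 2 -- new best
  Position 2 ('g'): window [0,2] length 3 -- new best
  Position 3 ('f'): window [0,3] length 4 -- new best
  Position 4 ('d'): window [0,4] length 5 -- new best
  Position 5 ('c'): window [0,5] length 6 -- new best
Longest substring with no repeats: "ebgfdc" with length 6

6


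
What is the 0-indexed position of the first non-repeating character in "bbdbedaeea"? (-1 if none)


Input: bbdbedaeea
Character frequencies:
  'a': 2
  'b': 3
  'd': 2
  'e': 3
Scanning left to right for freq == 1:
  Position 0 ('b'): freq=3, skip
  Position 1 ('b'): freq=3, skip
  Position 2 ('d'): freq=2, skip
  Position 3 ('b'): freq=3, skip
  Position 4 ('e'): freq=3, skip
  Position 5 ('d'): freq=2, skip
  Position 6 ('a'): freq=2, skip
  Position 7 ('e'): freq=3, skip
  Position 8 ('e'): freq=3, skip
  Position 9 ('a'): freq=2, skip
  No unique character found => answer = -1

-1


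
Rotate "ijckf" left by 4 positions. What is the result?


Input: "ijckf", rotate left by 4
First 4 characters: "ijck"
Remaining characters: "f"
Concatenate remaining + first: "f" + "ijck" = "fijck"

fijck


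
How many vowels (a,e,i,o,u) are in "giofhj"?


Input: giofhj
Checking each character:
  'g' at position 0: consonant
  'i' at position 1: vowel (running total: 1)
  'o' at position 2: vowel (running total: 2)
  'f' at position 3: consonant
  'h' at position 4: consonant
  'j' at position 5: consonant
Total vowels: 2

2
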